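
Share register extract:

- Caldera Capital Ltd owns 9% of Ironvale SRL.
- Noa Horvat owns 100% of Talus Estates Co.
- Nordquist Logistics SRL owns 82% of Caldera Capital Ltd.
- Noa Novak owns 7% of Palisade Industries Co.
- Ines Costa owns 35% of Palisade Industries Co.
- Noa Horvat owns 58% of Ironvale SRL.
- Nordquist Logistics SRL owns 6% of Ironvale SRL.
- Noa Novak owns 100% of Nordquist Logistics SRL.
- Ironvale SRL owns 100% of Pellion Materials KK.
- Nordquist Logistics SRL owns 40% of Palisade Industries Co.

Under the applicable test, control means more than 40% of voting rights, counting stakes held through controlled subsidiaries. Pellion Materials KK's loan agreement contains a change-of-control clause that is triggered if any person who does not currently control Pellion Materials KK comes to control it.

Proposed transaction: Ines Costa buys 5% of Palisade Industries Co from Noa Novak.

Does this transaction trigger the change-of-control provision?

The purchase adds only to Ines's holdings (Noa Novak's stake shrinks), so Ines is the only person who could newly come to control Pellion.
Ines's largest direct stake is 35% in Palisade, which does not meet the threshold, so Ines controls no company.
Neither Ines nor any entity Ines controls holds any voting interest in Pellion.
So before the transaction, Ines does not control Pellion.
After the purchase, Ines's direct stake in Palisade rises to 35% + 5% = 40%, and Noa Novak's stake falls to 2%.
Ines's side now holds 40% of Palisade, not > 40%, so Ines still does not control Palisade.
After the transaction, neither Ines nor any entity Ines controls holds a voting interest in Pellion, so Ines still does not control it.
No new person acquires control, so the clause is not triggered.

No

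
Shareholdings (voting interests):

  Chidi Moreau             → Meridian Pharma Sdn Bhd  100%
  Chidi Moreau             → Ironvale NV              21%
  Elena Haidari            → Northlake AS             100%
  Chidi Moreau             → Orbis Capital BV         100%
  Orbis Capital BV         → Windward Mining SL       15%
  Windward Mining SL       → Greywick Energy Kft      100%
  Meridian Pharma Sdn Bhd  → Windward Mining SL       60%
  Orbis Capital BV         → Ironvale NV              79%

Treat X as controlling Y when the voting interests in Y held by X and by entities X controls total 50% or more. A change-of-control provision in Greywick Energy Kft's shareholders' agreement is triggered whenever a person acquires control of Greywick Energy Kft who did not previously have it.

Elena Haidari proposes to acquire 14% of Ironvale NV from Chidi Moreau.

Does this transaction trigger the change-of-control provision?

No

The purchase adds only to Elena's holdings (Chidi's stake shrinks), so Elena is the only person who could newly come to control Greywick.
Elena holds 100% of Northlake, so Elena controls Northlake.
Neither Elena nor any entity Elena controls holds any voting interest in Greywick.
So before the transaction, Elena does not control Greywick.
After the purchase, Elena holds 14% of Ironvale directly, and Chidi's stake falls to 7%.
Elena's side now holds 14% of Ironvale, not ≥ 50%, so Elena still does not control Ironvale.
After the transaction, neither Elena nor any entity Elena controls holds a voting interest in Greywick, so Elena still does not control it.
No new person acquires control, so the clause is not triggered.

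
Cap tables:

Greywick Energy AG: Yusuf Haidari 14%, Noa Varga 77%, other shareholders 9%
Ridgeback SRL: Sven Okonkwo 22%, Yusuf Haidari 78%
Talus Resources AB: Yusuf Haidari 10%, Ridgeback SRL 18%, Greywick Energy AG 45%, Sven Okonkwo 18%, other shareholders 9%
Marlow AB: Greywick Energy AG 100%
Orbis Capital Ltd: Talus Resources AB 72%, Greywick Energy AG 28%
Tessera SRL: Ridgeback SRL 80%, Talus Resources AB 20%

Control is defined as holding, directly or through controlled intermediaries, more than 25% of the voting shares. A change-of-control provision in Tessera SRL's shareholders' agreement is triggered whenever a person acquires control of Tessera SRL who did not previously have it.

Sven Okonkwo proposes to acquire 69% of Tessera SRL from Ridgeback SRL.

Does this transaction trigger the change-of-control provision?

The purchase adds only to Sven's holdings (Ridgeback's stake shrinks), so Sven is the only person who could newly come to control Tessera.
Sven's largest direct stake is 22% in Ridgeback, which does not meet the threshold, so Sven controls no company.
Neither Sven nor any entity Sven controls holds any voting interest in Tessera.
So before the transaction, Sven does not control Tessera.
After the purchase, Sven holds 69% of Tessera directly, and Ridgeback's stake falls to 11%.
Sven holds 69% of Tessera, so Sven controls Tessera.
Sven did not control Tessera before and does after, so the clause is triggered.

Yes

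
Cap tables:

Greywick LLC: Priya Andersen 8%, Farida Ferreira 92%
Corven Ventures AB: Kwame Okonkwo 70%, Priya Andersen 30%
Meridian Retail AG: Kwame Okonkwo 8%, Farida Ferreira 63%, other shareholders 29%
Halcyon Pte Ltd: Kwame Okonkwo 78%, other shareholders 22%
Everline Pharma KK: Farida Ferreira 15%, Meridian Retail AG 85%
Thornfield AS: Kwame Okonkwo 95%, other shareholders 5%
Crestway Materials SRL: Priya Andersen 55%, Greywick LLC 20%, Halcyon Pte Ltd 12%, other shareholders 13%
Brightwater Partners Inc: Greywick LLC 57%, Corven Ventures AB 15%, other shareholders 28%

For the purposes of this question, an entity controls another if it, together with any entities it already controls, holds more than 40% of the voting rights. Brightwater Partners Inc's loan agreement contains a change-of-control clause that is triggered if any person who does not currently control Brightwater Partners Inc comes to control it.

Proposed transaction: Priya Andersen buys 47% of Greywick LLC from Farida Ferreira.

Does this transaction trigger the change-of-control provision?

Yes

The purchase adds only to Priya's holdings (Farida's stake shrinks), so Priya is the only person who could newly come to control Brightwater.
Priya holds 55% of Crestway, so Priya controls Crestway.
Neither Priya nor any entity Priya controls holds any voting interest in Brightwater.
So before the transaction, Priya does not control Brightwater.
After the purchase, Priya's direct stake in Greywick rises to 8% + 47% = 55%, and Farida's stake falls to 45%.
Priya holds 55% of Greywick, so Priya controls Greywick.
Greywick holds 57% of Brightwater, so Priya controls Brightwater.
Priya did not control Brightwater before and does after, so the clause is triggered.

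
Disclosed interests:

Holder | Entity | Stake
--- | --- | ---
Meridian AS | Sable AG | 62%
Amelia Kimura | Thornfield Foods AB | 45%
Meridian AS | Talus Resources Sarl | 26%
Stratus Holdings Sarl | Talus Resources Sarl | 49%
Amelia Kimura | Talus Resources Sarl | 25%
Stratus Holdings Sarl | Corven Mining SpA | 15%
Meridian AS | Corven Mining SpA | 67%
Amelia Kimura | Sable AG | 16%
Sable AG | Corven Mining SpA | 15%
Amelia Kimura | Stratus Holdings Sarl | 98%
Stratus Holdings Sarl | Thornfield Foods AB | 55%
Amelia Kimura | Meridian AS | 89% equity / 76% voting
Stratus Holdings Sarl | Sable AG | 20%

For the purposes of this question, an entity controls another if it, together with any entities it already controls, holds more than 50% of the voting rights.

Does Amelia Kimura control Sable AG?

Amelia holds 76% of Meridian, so Amelia controls Meridian.
Amelia holds 98% of Stratus, so Amelia controls Stratus.
Amelia and Stratus and Meridian together hold 16% + 20% + 62% = 98% of Sable, so Amelia controls Sable.

Yes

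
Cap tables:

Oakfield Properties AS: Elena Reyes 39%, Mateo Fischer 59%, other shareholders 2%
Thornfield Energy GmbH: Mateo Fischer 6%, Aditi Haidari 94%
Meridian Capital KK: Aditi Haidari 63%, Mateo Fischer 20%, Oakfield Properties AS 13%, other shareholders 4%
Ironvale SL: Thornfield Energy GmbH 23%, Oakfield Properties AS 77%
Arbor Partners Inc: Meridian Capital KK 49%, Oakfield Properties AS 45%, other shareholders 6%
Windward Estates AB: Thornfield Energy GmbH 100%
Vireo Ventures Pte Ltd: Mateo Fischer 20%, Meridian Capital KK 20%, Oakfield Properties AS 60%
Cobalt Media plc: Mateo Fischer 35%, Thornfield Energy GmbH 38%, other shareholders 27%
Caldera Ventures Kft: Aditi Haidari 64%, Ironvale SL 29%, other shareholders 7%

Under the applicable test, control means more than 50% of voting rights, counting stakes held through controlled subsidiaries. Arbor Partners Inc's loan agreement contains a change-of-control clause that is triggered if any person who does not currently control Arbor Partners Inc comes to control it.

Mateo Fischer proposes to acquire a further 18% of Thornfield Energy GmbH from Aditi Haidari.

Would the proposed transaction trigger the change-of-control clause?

The purchase adds only to Mateo's holdings (Aditi's stake shrinks), so Mateo is the only person who could newly come to control Arbor.
Mateo holds 59% of Oakfield, so Mateo controls Oakfield.
Oakfield holds 77% of Ironvale, so Mateo controls Ironvale.
Mateo and Oakfield together hold 20% + 60% = 80% of Vireo, so Mateo controls Vireo.
In Arbor, Mateo's side holds only 45%, not > 50%.
So before the transaction, Mateo does not control Arbor.
After the purchase, Mateo's direct stake in Thornfield rises to 6% + 18% = 24%, and Aditi's stake falls to 76%.
Mateo's side now holds 24% of Thornfield, not > 50%, so Mateo still does not control Thornfield.
After the transaction, Mateo's side holds 45% of Arbor, not > 50%, so Mateo still does not control Arbor.
No new person acquires control, so the clause is not triggered.

No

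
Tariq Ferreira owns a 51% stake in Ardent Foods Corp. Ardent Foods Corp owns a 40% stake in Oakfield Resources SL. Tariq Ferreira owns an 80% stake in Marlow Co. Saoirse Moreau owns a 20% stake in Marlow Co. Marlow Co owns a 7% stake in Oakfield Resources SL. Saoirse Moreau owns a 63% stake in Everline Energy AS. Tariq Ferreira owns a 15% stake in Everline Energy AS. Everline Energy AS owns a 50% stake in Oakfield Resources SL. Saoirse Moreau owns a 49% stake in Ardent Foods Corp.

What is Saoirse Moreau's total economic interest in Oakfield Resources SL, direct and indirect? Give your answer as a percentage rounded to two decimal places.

Saoirse reaches Oakfield along 3 paths.
Via Ardent: 49% × 40% = 19.6%.
Via Everline: 63% × 50% = 31.5%.
Via Marlow: 20% × 7% = 1.4%.
Total: 19.6% + 31.5% + 1.4% = 52.5%.
Rounded: 52.50%.

52.50%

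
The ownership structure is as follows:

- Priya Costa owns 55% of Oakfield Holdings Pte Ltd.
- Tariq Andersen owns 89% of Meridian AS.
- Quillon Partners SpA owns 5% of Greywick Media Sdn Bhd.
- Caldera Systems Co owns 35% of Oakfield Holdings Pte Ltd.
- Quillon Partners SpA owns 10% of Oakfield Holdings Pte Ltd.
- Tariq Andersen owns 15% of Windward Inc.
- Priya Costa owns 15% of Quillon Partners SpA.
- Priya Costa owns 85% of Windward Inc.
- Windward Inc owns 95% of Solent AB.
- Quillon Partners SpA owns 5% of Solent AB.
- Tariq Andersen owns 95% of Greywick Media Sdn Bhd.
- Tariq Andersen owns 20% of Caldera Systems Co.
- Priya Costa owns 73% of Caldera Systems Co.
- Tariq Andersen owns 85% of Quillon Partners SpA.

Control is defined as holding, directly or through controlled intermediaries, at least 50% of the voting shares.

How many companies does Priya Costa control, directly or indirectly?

Priya holds 85% of Windward, so Priya controls Windward.
Priya holds 73% of Caldera, so Priya controls Caldera.
Windward holds 95% of Solent, so Priya controls Solent.
Caldera and Priya together hold 35% + 55% = 90% of Oakfield, so Priya controls Oakfield.
No other company's threshold is met.
Priya controls 4 companies.

4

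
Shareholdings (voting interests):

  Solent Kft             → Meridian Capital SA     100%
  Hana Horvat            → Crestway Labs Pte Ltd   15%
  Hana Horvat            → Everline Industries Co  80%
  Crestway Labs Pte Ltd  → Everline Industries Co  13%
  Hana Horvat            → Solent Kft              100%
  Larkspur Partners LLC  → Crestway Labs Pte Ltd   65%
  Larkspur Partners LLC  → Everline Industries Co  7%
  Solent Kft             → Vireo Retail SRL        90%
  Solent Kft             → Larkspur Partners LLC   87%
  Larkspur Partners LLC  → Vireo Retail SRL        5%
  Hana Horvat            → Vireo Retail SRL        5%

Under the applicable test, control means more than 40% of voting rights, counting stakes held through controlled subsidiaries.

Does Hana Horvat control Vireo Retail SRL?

Yes

Hana holds 100% of Solent, so Hana controls Solent.
Solent holds 87% of Larkspur, so Hana controls Larkspur.
Larkspur and Hana and Solent together hold 5% + 5% + 90% = 100% of Vireo, so Hana controls Vireo.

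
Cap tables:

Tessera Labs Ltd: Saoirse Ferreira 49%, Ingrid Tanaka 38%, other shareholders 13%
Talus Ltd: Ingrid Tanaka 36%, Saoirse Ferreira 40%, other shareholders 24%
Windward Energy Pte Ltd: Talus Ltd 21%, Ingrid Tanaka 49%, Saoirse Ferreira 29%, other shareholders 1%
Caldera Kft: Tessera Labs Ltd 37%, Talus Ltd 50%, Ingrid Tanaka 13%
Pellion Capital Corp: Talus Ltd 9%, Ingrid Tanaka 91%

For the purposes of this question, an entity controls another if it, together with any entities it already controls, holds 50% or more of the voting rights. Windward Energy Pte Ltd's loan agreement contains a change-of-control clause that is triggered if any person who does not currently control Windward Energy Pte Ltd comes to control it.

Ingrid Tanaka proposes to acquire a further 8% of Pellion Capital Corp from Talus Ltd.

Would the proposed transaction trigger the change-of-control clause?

No

The purchase adds only to Ingrid's holdings (Talus's stake shrinks), so Ingrid is the only person who could newly come to control Windward.
Ingrid holds 91% of Pellion, so Ingrid controls Pellion.
In Windward, Ingrid's side holds only 49%, not ≥ 50%.
So before the transaction, Ingrid does not control Windward.
After the purchase, Ingrid's direct stake in Pellion rises to 91% + 8% = 99%, and Talus's stake falls to 1%.
Ingrid holds 99% of Pellion, so Ingrid controls Pellion.
After the transaction, Ingrid's side holds 49% of Windward, not ≥ 50%, so Ingrid still does not control Windward.
No new person acquires control, so the clause is not triggered.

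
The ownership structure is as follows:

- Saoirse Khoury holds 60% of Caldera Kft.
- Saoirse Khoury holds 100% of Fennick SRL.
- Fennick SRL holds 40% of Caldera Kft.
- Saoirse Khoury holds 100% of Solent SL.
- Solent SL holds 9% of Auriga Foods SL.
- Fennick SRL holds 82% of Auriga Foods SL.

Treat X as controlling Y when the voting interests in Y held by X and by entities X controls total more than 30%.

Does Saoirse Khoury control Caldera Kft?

Saoirse holds 100% of Fennick, so Saoirse controls Fennick.
Fennick and Saoirse together hold 40% + 60% = 100% of Caldera, so Saoirse controls Caldera.

Yes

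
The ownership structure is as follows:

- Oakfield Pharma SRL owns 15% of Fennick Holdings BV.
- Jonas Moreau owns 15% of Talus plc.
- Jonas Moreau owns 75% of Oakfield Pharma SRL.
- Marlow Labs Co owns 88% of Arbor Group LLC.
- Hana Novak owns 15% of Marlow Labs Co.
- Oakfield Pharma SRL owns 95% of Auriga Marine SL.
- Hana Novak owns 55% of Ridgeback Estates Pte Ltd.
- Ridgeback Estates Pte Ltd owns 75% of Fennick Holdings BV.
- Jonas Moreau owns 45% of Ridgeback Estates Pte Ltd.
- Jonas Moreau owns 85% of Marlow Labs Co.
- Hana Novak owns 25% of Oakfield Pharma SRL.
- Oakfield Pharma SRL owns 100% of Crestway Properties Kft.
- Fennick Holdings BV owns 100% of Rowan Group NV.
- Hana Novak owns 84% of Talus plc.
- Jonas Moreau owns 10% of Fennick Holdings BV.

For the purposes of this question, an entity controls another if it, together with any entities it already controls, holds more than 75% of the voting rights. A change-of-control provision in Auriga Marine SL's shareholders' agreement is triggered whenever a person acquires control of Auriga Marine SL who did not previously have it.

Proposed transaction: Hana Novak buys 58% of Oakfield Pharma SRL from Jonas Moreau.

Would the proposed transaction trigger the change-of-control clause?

Yes

The purchase adds only to Hana's holdings (Jonas's stake shrinks), so Hana is the only person who could newly come to control Auriga.
Hana holds 84% of Talus, so Hana controls Talus.
Neither Hana nor any entity Hana controls holds any voting interest in Auriga.
So before the transaction, Hana does not control Auriga.
After the purchase, Hana's direct stake in Oakfield rises to 25% + 58% = 83%, and Jonas's stake falls to 17%.
Hana holds 83% of Oakfield, so Hana controls Oakfield.
Oakfield holds 95% of Auriga, so Hana controls Auriga.
Hana did not control Auriga before and does after, so the clause is triggered.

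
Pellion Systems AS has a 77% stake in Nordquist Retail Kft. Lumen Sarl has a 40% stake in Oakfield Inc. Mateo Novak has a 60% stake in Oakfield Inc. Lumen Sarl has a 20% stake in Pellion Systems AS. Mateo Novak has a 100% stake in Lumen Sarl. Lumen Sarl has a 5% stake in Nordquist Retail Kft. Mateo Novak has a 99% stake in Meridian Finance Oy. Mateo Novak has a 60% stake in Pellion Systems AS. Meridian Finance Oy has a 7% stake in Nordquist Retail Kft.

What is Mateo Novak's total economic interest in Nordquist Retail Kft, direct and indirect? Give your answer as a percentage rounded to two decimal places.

Mateo reaches Nordquist along 4 paths.
Via Lumen: 100% × 5% = 5%.
Via Meridian: 99% × 7% = 6.93%.
Via Lumen → Pellion: 100% × 20% × 77% = 15.4%.
Via Pellion: 60% × 77% = 46.2%.
Total: 5% + 6.93% + 15.4% + 46.2% = 73.53%.

73.53%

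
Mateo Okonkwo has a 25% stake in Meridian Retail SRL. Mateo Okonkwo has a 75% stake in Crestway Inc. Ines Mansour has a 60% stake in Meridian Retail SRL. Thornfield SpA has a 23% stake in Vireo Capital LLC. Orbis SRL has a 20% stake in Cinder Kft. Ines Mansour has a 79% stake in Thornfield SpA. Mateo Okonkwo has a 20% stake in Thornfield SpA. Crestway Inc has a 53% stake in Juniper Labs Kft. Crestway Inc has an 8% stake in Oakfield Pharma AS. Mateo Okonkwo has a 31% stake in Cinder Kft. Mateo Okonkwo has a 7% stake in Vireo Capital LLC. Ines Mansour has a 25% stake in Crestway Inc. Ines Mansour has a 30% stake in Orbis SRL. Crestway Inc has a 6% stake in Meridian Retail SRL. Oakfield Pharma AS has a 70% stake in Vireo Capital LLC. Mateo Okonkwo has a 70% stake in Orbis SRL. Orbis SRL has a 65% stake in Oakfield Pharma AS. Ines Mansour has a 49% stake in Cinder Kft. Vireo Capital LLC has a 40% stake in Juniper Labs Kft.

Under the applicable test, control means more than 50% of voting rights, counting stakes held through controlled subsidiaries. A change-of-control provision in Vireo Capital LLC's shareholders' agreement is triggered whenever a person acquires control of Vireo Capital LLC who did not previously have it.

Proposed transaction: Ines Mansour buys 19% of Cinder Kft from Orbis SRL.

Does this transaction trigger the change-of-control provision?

The purchase adds only to Ines's holdings (Orbis's stake shrinks), so Ines is the only person who could newly come to control Vireo.
Ines holds 79% of Thornfield, so Ines controls Thornfield.
Ines holds 60% of Meridian, so Ines controls Meridian.
In Vireo, Ines's side holds only 23%, not > 50%.
So before the transaction, Ines does not control Vireo.
After the purchase, Ines's direct stake in Cinder rises to 49% + 19% = 68%, and Orbis's stake falls to 1%.
Ines holds 68% of Cinder, so Ines controls Cinder.
After the transaction, Ines's side holds 23% of Vireo, not > 50%, so Ines still does not control Vireo.
No new person acquires control, so the clause is not triggered.

No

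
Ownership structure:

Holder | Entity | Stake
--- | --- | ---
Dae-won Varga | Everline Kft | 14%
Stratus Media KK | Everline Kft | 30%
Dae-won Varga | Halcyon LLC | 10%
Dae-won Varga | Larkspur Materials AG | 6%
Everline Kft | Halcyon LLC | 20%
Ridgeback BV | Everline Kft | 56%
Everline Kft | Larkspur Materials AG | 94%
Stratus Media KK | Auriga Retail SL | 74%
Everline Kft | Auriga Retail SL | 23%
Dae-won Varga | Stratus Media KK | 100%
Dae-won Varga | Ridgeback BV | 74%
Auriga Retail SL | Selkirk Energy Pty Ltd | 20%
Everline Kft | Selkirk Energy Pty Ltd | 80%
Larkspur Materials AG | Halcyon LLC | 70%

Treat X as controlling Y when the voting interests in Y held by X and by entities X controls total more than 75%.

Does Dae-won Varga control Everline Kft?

Dae-won holds 100% of Stratus, so Dae-won controls Stratus.
In Everline, Dae-won's side holds only 30% + 14% = 44%, not > 75%.
So Dae-won does not control Everline.

No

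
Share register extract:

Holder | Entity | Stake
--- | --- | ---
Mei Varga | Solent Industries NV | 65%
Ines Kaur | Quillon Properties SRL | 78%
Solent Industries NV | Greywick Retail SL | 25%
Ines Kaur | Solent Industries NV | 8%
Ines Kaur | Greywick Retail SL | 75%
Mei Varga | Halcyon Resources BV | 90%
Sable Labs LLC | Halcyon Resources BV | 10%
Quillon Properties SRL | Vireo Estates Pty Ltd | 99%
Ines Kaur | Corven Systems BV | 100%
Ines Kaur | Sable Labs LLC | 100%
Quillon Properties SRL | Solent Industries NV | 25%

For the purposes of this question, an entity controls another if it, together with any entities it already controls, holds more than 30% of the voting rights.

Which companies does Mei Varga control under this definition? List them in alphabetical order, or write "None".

Mei holds 65% of Solent, so Mei controls Solent.
Mei holds 90% of Halcyon, so Mei controls Halcyon.
No other company's threshold is met.

Halcyon Resources BV, Solent Industries NV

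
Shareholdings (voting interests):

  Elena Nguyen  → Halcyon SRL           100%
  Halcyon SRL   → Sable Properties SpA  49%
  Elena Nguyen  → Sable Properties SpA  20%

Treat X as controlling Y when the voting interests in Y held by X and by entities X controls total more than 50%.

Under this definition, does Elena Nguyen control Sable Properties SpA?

Yes

Elena holds 100% of Halcyon, so Elena controls Halcyon.
Elena and Halcyon together hold 20% + 49% = 69% of Sable, so Elena controls Sable.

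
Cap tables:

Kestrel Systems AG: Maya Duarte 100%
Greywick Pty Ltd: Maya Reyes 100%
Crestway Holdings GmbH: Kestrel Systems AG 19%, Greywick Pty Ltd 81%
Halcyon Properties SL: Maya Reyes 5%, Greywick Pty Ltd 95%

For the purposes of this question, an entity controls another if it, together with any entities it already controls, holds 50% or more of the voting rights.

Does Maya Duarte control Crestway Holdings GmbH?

Maya Duarte holds 100% of Kestrel, so Maya Duarte controls Kestrel.
In Crestway, Maya Duarte's side holds only 19%, not ≥ 50%.
So Maya Duarte does not control Crestway.

No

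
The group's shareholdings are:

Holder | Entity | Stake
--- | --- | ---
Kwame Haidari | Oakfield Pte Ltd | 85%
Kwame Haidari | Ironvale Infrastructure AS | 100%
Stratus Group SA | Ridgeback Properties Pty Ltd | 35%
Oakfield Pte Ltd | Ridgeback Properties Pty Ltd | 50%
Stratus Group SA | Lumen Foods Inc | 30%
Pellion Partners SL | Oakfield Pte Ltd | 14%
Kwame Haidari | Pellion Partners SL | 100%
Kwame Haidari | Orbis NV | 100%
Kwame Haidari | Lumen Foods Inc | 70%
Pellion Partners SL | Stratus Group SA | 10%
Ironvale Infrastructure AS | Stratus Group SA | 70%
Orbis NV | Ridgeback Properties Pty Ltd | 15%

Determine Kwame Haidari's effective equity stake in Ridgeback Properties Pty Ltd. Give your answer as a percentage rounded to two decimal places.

Kwame reaches Ridgeback along 5 paths.
Via Ironvale → Stratus: 100% × 70% × 35% = 24.5%.
Via Pellion → Stratus: 100% × 10% × 35% = 3.5%.
Via Pellion → Oakfield: 100% × 14% × 50% = 7%.
Via Oakfield: 85% × 50% = 42.5%.
Via Orbis: 100% × 15% = 15%.
Total: 24.5% + 3.5% + 7% + 42.5% + 15% = 92.5%.
Rounded: 92.50%.

92.50%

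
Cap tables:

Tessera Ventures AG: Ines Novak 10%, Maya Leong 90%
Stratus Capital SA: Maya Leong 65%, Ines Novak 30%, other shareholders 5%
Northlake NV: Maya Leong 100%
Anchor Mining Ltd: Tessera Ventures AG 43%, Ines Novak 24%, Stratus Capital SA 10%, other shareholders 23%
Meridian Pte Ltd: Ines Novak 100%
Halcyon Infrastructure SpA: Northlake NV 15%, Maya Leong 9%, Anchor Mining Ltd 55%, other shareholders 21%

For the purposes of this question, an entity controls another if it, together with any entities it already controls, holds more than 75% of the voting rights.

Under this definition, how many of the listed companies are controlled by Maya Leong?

Maya holds 90% of Tessera, so Maya controls Tessera.
Maya holds 100% of Northlake, so Maya controls Northlake.
No other company's threshold is met.
Maya controls 2 companies.

2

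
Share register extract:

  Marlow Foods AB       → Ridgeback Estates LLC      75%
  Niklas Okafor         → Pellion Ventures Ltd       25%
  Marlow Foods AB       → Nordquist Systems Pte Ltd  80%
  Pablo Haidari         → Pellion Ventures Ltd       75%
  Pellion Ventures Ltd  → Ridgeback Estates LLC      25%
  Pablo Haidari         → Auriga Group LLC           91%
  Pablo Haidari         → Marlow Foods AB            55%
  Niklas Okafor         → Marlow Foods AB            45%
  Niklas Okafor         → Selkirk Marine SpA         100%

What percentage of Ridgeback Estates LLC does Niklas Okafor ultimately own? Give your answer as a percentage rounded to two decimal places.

Niklas reaches Ridgeback along 2 paths.
Via Pellion: 25% × 25% = 6.25%.
Via Marlow: 45% × 75% = 33.75%.
Total: 6.25% + 33.75% = 40%.
Rounded: 40.00%.

40.00%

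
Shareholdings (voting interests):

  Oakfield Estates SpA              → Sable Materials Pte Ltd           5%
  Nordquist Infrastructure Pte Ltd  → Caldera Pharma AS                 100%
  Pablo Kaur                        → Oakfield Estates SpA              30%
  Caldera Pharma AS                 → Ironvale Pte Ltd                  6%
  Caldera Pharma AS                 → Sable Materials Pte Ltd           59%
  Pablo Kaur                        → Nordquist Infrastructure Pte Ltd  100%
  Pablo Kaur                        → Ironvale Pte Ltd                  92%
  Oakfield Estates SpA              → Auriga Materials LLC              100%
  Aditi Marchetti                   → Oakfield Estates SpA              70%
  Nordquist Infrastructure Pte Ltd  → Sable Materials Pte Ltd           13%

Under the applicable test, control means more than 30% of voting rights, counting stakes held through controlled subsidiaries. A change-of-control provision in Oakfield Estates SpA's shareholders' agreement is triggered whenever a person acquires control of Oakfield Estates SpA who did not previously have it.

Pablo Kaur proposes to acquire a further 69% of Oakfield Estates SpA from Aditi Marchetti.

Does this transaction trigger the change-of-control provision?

The purchase adds only to Pablo's holdings (Aditi's stake shrinks), so Pablo is the only person who could newly come to control Oakfield.
Pablo holds 100% of Nordquist, so Pablo controls Nordquist.
Nordquist holds 100% of Caldera, so Pablo controls Caldera.
Pablo and Caldera together hold 92% + 6% = 98% of Ironvale, so Pablo controls Ironvale.
Caldera and Nordquist together hold 59% + 13% = 72% of Sable, so Pablo controls Sable.
In Oakfield, Pablo's side holds only 30%, not > 30%.
So before the transaction, Pablo does not control Oakfield.
After the purchase, Pablo's direct stake in Oakfield rises to 30% + 69% = 99%, and Aditi's stake falls to 1%.
Pablo holds 99% of Oakfield, so Pablo controls Oakfield.
Pablo did not control Oakfield before and does after, so the clause is triggered.

Yes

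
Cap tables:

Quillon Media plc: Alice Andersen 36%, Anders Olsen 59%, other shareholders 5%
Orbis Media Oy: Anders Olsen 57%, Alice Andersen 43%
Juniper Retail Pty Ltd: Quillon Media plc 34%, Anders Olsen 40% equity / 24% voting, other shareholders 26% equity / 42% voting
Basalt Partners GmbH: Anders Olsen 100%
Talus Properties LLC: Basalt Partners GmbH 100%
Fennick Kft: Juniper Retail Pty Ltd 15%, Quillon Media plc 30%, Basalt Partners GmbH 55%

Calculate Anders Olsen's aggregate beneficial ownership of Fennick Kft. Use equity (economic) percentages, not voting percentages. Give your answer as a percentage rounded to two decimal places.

81.71%

Anders reaches Fennick along 4 paths.
Via Quillon → Juniper: 59% × 34% × 15% = 3.009%.
Via Juniper: 40% × 15% = 6%.
Via Quillon: 59% × 30% = 17.7%.
Via Basalt: 100% × 55% = 55%.
Total: 3.009% + 6% + 17.7% + 55% = 81.709%.
Rounded: 81.71%.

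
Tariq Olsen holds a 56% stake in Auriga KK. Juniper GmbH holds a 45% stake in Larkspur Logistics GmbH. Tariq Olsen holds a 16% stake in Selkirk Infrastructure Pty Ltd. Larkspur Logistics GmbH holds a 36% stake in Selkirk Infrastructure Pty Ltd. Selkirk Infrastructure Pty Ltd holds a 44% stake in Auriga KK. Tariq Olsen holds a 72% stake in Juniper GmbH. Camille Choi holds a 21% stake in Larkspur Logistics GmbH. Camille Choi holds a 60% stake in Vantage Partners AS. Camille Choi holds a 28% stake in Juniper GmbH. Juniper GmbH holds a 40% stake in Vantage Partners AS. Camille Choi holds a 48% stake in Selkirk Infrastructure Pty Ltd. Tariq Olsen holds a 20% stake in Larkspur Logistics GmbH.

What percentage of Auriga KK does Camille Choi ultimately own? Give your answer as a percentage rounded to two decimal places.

26.44%

Camille reaches Auriga along 3 paths.
Via Selkirk: 48% × 44% = 21.12%.
Via Larkspur → Selkirk: 21% × 36% × 44% = 3.3264%.
Via Juniper → Larkspur → Selkirk: 28% × 45% × 36% × 44% = 1.99584%.
Total: 21.12% + 3.3264% + 1.99584% = 26.44224%.
Rounded: 26.44%.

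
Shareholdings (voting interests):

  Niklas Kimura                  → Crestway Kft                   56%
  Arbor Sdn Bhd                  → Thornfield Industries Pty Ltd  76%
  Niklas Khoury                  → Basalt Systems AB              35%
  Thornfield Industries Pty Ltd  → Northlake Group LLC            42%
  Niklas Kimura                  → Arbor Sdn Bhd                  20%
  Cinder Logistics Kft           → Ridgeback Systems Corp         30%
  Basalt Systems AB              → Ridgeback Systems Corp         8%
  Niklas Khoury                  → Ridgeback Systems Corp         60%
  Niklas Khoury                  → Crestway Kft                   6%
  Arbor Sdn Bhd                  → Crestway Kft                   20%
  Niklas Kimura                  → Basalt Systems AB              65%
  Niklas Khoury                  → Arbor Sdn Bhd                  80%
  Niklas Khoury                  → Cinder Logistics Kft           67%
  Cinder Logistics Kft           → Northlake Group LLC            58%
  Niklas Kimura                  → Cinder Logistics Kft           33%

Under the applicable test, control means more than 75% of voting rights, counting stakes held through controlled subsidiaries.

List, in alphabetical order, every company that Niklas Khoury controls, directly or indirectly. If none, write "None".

Arbor Sdn Bhd, Thornfield Industries Pty Ltd

Niklas Khoury holds 80% of Arbor, so Niklas Khoury controls Arbor.
Arbor holds 76% of Thornfield, so Niklas Khoury controls Thornfield.
No other company's threshold is met.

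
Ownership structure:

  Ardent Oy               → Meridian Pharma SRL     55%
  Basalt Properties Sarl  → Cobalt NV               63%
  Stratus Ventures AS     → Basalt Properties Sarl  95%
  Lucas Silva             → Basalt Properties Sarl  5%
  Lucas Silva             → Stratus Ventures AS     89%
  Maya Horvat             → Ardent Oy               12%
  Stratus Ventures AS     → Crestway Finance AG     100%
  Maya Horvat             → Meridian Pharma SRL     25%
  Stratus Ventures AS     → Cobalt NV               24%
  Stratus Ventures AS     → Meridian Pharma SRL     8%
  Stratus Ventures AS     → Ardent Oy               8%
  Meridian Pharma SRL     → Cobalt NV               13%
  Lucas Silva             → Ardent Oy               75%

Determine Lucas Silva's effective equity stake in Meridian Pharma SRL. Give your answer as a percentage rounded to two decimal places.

Lucas reaches Meridian along 3 paths.
Via Stratus: 89% × 8% = 7.12%.
Via Ardent: 75% × 55% = 41.25%.
Via Stratus → Ardent: 89% × 8% × 55% = 3.916%.
Total: 7.12% + 41.25% + 3.916% = 52.286%.
Rounded: 52.29%.

52.29%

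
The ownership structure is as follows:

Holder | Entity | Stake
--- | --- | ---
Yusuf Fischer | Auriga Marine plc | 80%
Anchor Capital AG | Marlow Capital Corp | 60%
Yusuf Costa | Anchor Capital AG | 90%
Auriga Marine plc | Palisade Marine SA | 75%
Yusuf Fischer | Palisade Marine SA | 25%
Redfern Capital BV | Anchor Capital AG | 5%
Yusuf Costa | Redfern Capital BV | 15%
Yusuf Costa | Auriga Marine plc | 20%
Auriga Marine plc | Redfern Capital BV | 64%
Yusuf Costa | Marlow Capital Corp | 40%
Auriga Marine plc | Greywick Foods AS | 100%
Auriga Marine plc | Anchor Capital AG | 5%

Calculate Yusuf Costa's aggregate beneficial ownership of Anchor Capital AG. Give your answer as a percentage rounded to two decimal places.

92.39%

Yusuf Costa reaches Anchor along 4 paths.
Via Auriga → Redfern: 20% × 64% × 5% = 0.64%.
Via Redfern: 15% × 5% = 0.75%.
Direct stake: 90% = 90%.
Via Auriga: 20% × 5% = 1%.
Total: 0.64% + 0.75% + 90% + 1% = 92.39%.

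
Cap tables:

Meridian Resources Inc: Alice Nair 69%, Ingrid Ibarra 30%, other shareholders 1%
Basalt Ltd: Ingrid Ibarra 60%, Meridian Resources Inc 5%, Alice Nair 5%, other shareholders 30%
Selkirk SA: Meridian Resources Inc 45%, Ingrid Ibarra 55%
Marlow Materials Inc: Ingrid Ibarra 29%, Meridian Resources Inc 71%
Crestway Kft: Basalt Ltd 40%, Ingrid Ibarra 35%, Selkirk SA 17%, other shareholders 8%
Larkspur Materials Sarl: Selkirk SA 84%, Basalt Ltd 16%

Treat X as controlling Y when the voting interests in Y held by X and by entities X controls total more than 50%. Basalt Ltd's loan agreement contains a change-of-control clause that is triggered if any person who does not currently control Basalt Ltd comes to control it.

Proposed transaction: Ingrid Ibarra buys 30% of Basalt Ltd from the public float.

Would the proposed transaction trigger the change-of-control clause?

No

The purchase changes only Ingrid's holdings, so Ingrid is the only person who could newly come to control Basalt.
Ingrid holds 60% of Basalt, so Ingrid controls Basalt.
So Ingrid already controls Basalt before the transaction.
After the purchase, Ingrid's direct stake in Basalt rises to 60% + 30% = 90%.
Ingrid controlled Basalt already, so this is not a new person acquiring control; every other person's position is unchanged or reduced.
No new person acquires control, so the clause is not triggered.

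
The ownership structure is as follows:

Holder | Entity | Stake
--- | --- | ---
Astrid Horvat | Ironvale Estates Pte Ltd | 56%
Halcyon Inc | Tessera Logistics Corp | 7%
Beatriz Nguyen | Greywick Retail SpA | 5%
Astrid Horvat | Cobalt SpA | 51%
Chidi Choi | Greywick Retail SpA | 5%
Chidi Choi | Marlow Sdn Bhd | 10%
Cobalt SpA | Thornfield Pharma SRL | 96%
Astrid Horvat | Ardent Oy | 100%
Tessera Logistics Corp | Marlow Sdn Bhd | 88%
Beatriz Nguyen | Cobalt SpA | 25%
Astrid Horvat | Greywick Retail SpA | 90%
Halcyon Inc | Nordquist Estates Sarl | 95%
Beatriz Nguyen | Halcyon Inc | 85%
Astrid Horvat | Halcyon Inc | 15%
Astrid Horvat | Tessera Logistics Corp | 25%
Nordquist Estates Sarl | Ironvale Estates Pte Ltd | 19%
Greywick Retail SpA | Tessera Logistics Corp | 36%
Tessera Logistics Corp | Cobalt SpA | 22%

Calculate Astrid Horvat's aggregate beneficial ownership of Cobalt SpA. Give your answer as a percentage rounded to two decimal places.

63.86%

Astrid reaches Cobalt along 4 paths.
Direct stake: 51% = 51%.
Via Greywick → Tessera: 90% × 36% × 22% = 7.128%.
Via Halcyon → Tessera: 15% × 7% × 22% = 0.231%.
Via Tessera: 25% × 22% = 5.5%.
Total: 51% + 7.128% + 0.231% + 5.5% = 63.859%.
Rounded: 63.86%.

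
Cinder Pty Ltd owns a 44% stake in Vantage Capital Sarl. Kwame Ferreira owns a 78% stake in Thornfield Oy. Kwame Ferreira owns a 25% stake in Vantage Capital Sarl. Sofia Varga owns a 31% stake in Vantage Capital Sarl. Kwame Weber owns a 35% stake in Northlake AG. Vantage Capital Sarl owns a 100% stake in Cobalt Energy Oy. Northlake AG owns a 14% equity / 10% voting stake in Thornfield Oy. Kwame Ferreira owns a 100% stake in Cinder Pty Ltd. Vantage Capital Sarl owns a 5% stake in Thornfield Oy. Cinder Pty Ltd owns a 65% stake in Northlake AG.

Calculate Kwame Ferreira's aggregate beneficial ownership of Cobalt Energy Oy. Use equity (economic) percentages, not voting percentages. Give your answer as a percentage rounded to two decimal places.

Kwame Ferreira reaches Cobalt along 2 paths.
Via Vantage: 25% × 100% = 25%.
Via Cinder → Vantage: 100% × 44% × 100% = 44%.
Total: 25% + 44% = 69%.
Rounded: 69.00%.

69.00%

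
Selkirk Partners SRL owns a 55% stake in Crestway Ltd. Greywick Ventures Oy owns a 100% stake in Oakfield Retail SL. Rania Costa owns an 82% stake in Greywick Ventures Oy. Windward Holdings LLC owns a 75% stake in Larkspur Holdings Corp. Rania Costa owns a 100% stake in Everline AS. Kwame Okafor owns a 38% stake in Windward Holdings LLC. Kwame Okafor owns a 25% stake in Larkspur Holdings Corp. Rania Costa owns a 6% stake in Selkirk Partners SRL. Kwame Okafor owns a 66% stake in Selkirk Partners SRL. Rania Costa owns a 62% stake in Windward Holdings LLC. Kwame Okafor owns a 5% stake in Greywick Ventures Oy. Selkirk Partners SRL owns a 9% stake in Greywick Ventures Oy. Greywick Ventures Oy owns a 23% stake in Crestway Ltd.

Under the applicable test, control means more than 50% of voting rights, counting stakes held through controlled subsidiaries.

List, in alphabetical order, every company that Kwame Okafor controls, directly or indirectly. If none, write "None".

Kwame holds 66% of Selkirk, so Kwame controls Selkirk.
Selkirk holds 55% of Crestway, so Kwame controls Crestway.
No other company's threshold is met.

Crestway Ltd, Selkirk Partners SRL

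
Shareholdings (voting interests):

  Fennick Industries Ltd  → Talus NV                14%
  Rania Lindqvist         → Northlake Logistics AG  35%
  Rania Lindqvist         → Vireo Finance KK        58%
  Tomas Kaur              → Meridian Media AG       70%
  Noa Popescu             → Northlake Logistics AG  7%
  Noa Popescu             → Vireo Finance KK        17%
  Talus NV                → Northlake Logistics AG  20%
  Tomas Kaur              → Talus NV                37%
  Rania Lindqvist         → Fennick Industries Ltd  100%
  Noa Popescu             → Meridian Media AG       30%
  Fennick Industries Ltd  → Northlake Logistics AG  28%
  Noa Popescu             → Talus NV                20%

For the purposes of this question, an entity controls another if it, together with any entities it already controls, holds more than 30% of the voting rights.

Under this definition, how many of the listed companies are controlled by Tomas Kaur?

2

Tomas holds 70% of Meridian, so Tomas controls Meridian.
Tomas holds 37% of Talus, so Tomas controls Talus.
No other company's threshold is met.
Tomas controls 2 companies.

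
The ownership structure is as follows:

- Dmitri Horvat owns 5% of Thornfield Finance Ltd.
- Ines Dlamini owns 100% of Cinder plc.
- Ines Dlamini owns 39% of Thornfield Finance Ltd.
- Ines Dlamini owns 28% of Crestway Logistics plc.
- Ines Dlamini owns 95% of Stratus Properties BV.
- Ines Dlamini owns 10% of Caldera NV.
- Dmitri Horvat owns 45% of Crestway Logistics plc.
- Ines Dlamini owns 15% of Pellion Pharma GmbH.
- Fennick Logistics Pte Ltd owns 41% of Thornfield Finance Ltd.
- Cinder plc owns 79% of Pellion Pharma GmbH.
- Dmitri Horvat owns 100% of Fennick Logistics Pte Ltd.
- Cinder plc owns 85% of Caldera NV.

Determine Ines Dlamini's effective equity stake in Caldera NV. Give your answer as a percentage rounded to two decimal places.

95.00%

Ines reaches Caldera along 2 paths.
Direct stake: 10% = 10%.
Via Cinder: 100% × 85% = 85%.
Total: 10% + 85% = 95%.
Rounded: 95.00%.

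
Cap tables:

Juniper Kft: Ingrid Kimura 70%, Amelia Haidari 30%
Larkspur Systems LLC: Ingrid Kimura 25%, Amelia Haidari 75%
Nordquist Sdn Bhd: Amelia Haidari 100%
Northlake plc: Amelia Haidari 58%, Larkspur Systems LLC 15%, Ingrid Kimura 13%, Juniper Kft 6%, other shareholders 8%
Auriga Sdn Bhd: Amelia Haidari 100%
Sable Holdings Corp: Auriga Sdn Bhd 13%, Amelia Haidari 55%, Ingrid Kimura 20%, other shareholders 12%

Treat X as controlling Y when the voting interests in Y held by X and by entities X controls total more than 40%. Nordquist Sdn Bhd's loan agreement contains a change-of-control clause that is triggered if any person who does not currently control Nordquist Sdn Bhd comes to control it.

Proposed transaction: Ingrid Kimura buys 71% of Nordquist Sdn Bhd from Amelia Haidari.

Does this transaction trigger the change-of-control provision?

The purchase adds only to Ingrid's holdings (Amelia's stake shrinks), so Ingrid is the only person who could newly come to control Nordquist.
Ingrid holds 70% of Juniper, so Ingrid controls Juniper.
Neither Ingrid nor any entity Ingrid controls holds any voting interest in Nordquist.
So before the transaction, Ingrid does not control Nordquist.
After the purchase, Ingrid holds 71% of Nordquist directly, and Amelia's stake falls to 29%.
Ingrid holds 71% of Nordquist, so Ingrid controls Nordquist.
Ingrid did not control Nordquist before and does after, so the clause is triggered.

Yes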